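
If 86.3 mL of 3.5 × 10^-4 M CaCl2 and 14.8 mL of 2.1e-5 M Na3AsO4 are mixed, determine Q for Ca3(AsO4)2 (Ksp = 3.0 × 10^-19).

Total volume = 86.3 + 14.8 = 101.1 mL.
[Ca^2+] = 3.5 x 10^-4 × (86.3/101.1) = 2.99 × 10^-4 M
[AsO4^3-] = 2.1 × 10^-5 × (14.8/101.1) = 3.07 × 10^-6 M
Ca3(AsO4)2(s) <=> 3 Ca^2+(aq) + 2 AsO4^3-(aq), so Q = [Ca^2+]^3[AsO4^3-]^2
Q = (2.99 × 10^-4)^3(3.07 x 10^-6)^2 = 2.5 x 10^-22
Q < Ksp, so no precipitate of Ca3(AsO4)2 forms.

Q ≈ 2.5 × 10^-22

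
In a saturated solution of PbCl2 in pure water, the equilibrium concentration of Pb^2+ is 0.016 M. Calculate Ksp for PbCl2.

PbCl2(s) ⇌ Pb^2+ + 2 Cl^-
Stoichiometry gives [Cl^-] = (2/1)[Pb^2+] = 3.20 × 10^-2 M.
Ksp = [Pb^2+][Cl^-]^2
Ksp = 1.6 x 10^-2 × (3.20 x 10^-2)^2 = 1.6 × 10^-5

Ksp = 1.6 × 10^-5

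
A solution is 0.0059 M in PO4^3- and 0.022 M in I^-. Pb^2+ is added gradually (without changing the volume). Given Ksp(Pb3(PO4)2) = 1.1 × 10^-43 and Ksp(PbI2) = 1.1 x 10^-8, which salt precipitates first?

Pb3(PO4)2

Each salt begins to precipitate when Q = Ksp, i.e. when [Pb^2+] reaches its threshold.
For Pb3(PO4)2: 1.1 × 10^-43 = (0.0059)^2 × [Pb^2+]^3  ⇒  [Pb^2+] = 1.5 × 10^-13 M.
For PbI2: 1.1 x 10^-8 = (0.022)^2 × [Pb^2+]  ⇒  [Pb^2+] = 2.3 × 10^-5 M.
The salt with the lower threshold [Pb^2+] precipitates first: Pb3(PO4)2.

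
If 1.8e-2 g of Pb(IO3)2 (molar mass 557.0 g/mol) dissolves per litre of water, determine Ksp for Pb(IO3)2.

1.3 × 10^-13

Molar solubility s = (1.8 × 10^-2 g/L) / (557.0 g/mol) = 3.23 × 10^-5 M.
Pb(IO3)2(s) <=> Pb^2+ + 2 IO3^-
Let s = molar solubility. Then [Pb^2+] = s and [IO3^-] = 2s.
Ksp = [Pb^2+][IO3^-]^2
So Ksp = s × (2s)^2 = 4s^3
Ksp = 4 × (3.23 × 10^-5)^3 = 1.3 × 10^-13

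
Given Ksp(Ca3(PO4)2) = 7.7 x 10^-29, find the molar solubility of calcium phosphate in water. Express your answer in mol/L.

Ca3(PO4)2(s) ⇌ 3 Ca^2+(aq) + 2 PO4^3-(aq)
Ksp = [Ca^2+]^3[PO4^3-]^2
Let s = molar solubility. Then [Ca^2+] = 3s and [PO4^3-] = 2s.
So Ksp = (3s)^3 × (2s)^2 = 108s^5
s = (7.7 x 10^-29 / 108)^(1/5) = 9.3 × 10^-7 M

s ≈ 9.3e-7 M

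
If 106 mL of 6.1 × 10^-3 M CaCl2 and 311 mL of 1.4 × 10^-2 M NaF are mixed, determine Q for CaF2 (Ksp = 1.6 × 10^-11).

Total volume = 106 + 311 = 417 mL.
[Ca^2+] = 6.1 x 10^-3 × (106/417) = 1.55 × 10^-3 M
[F^-] = 1.4 × 10^-2 × (311/417) = 1.04 x 10^-2 M
CaF2(s) ⇌ Ca^2+ + 2 F^-, so Q = [Ca^2+][F^-]^2
Q = (1.55 x 10^-3)(1.04 × 10^-2)^2 = 1.7 x 10^-7
Q > Ksp, so CaF2 will precipitate.

Q = 1.7 × 10^-7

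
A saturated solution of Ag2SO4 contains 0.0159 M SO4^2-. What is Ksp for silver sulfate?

Ksp = 1.61 × 10^-5

Ag2SO4(s) ⇌ 2 Ag^+(aq) + SO4^2-(aq)
Stoichiometry gives [Ag^+] = (2/1)[SO4^2-] = 3.180 × 10^-2 M.
Ksp = [Ag^+]^2[SO4^2-]
Ksp = (3.180 × 10^-2)^2 × 1.59 × 10^-2 = 1.61 × 10^-5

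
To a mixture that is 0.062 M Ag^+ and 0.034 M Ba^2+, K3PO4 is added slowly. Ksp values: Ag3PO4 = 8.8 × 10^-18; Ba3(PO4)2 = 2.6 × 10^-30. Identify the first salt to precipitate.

Each salt begins to precipitate when Q = Ksp, i.e. when [PO4^3-] reaches its threshold.
For Ag3PO4: 8.8 × 10^-18 = (0.062)^3 × [PO4^3-]  ⇒  [PO4^3-] = 3.7 × 10^-14 M.
For Ba3(PO4)2: 2.6 × 10^-30 = (0.034)^3 × [PO4^3-]^2  ⇒  [PO4^3-] = 2.6 × 10^-13 M.
The salt with the lower threshold [PO4^3-] precipitates first: Ag3PO4.

Ag3PO4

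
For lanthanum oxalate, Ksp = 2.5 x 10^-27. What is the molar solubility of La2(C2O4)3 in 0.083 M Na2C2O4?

s = 1.0 x 10^-12 M

La2(C2O4)3(s) ⇌ 2 La^3+(aq) + 3 C2O4^2-(aq)
Ksp = [La^3+]^2[C2O4^2-]^3
Let s be the molar solubility in this solution. [La^3+] = 2s, [C2O4^2-] = 0.083 + 3s ≈ 0.083 (common-ion effect: C2O4^2- is already 0.083 M).
Ksp ≈ (2s)^2 × (0.083)^3
s = 1.0 × 10^-12 M
Check: 3s = 3.1 × 10^-12 ≪ 0.083, so the approximation is valid.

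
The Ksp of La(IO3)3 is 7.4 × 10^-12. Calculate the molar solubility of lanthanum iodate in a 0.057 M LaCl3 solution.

s ≈ 1.7 x 10^-4 M

La(IO3)3(s) <=> La^3+(aq) + 3 IO3^-(aq)
Ksp = [La^3+][IO3^-]^3
If s mol/L dissolves here, [La^3+] = 0.057 + s ≈ 0.057, [IO3^-] = 3s (common-ion effect: La^3+ is already 0.057 M).
Ksp ≈ 0.057 × (3s)^3
s = 1.7 × 10^-4 M
Check: s = 1.7 x 10^-4 ≪ 0.057, so the approximation is valid.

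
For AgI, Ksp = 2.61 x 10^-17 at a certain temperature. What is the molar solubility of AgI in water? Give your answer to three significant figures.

AgI(s) <=> Ag^+(aq) + I^-(aq)
Ksp = [Ag^+][I^-]
For each mole of AgI that dissolves: [Ag^+] = s, [I^-] = s.
Ksp = (s)(s) = s^2
s = (2.61 x 10^-17)^(1/2) = 5.11 × 10^-9 M

s ≈ 5.11e-9 M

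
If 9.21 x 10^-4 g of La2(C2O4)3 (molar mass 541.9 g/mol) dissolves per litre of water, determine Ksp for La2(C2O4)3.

Molar solubility s = (9.21 × 10^-4 g/L) / (541.9 g/mol) = 1.700 × 10^-6 M.
La2(C2O4)3(s) ⇌ 2 La^3+(aq) + 3 C2O4^2-(aq)
With molar solubility s: [La^3+] = 2s, [C2O4^2-] = 3s.
Ksp = [La^3+]^2[C2O4^2-]^3
So Ksp = (2s)^2 × (3s)^3 = 108s^5
Ksp = 108 × (1.700 × 10^-6)^5 = 1.53 x 10^-27

Ksp = 1.53e-27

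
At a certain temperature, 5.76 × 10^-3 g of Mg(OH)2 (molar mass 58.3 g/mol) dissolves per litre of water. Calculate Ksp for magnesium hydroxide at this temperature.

Ksp = 3.86 x 10^-12

Molar solubility s = (5.76 × 10^-3 g/L) / (58.3 g/mol) = 9.880 × 10^-5 M.
Mg(OH)2(s) ⇌ Mg^2+(aq) + 2 OH^-(aq)
For each mole of Mg(OH)2 that dissolves: [Mg^2+] = s, [OH^-] = 2s.
Ksp = [Mg^2+][OH^-]^2
Substituting: Ksp = s(2s)^2 = 4s^3
With s = 9.880 × 10^-5: Ksp = 3.86 x 10^-12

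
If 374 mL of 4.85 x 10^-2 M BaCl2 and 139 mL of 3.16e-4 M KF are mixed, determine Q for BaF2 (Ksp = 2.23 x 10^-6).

Q = 2.59 × 10^-10

Total volume = 374 + 139 = 513 mL.
[Ba^2+] = 4.85 × 10^-2 × (374/513) = 3.536 × 10^-2 M
[F^-] = 3.16 × 10^-4 × (139/513) = 8.562 × 10^-5 M
BaF2(s) ⇌ Ba^2+ + 2 F^-, so Q = [Ba^2+][F^-]^2
Q = (3.536 × 10^-2)(8.562 x 10^-5)^2 = 2.59 × 10^-10
Q < Ksp, so no precipitate of BaF2 forms.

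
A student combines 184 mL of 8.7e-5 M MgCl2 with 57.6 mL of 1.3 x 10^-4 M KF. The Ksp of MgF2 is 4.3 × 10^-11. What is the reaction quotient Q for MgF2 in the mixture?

Total volume = 184 + 57.6 = 241.6 mL.
[Mg^2+] = 8.7 x 10^-5 × (184/241.6) = 6.63 × 10^-5 M
[F^-] = 1.3 × 10^-4 × (57.6/241.6) = 3.10 × 10^-5 M
MgF2(s) <=> Mg^2+ + 2 F^-, so Q = [Mg^2+][F^-]^2
Q = (6.63 × 10^-5)(3.10 × 10^-5)^2 = 6.4 x 10^-14
Q < Ksp, so no precipitate of MgF2 forms.

Q ≈ 6.4 × 10^-14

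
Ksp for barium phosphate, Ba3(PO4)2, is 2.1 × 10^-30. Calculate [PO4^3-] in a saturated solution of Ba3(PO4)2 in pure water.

9.1e-7 M

Ba3(PO4)2(s) ⇌ 3 Ba^2+ + 2 PO4^3-
Ksp = [Ba^2+]^3[PO4^3-]^2
If s mol/L of Ba3(PO4)2 dissolves, [Ba^2+] = 3s and [PO4^3-] = 2s.
Substituting: Ksp = (3s)^3(2s)^2 = 108s^5
s^5 = 2.1 × 10^-30 / 108, so s = 4.55 x 10^-7 M
[PO4^3-] = 2s = 9.1 × 10^-7 M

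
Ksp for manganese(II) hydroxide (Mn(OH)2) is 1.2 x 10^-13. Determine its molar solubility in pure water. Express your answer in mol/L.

3.1 x 10^-5 M

Mn(OH)2(s) <=> Mn^2+(aq) + 2 OH^-(aq)
Ksp = [Mn^2+][OH^-]^2
If s mol/L of Mn(OH)2 dissolves, [Mn^2+] = s and [OH^-] = 2s.
Ksp = s(2s)^2 = 4s^3
s^3 = 1.2 x 10^-13 / 4, so s = 3.1 × 10^-5 M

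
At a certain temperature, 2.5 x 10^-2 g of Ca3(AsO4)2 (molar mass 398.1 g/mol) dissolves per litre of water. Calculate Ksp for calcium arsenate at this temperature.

Molar solubility s = (2.5 × 10^-2 g/L) / (398.1 g/mol) = 6.28 × 10^-5 M.
Ca3(AsO4)2(s) ⇌ 3 Ca^2+ + 2 AsO4^3-
If s mol/L of Ca3(AsO4)2 dissolves, [Ca^2+] = 3s and [AsO4^3-] = 2s.
Ksp = [Ca^2+]^3[AsO4^3-]^2
Substituting: Ksp = (3s)^3(2s)^2 = 108s^5
With s = 6.28 x 10^-5: Ksp = 1.1 x 10^-19

Ksp ≈ 1.1e-19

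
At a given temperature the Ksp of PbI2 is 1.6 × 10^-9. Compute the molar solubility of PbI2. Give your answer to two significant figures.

PbI2(s) ⇌ Pb^2+(aq) + 2 I^-(aq)
Ksp = [Pb^2+][I^-]^2
Let s = molar solubility. Then [Pb^2+] = s and [I^-] = 2s.
So Ksp = s × (2s)^2 = 4s^3
s^3 = 1.6 × 10^-9 / 4, so s = 7.4 × 10^-4 M

7.4e-4 M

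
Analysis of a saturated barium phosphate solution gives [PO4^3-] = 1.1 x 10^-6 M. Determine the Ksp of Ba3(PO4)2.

Ksp ≈ 5.4e-30

Ba3(PO4)2(s) ⇌ 3 Ba^2+(aq) + 2 PO4^3-(aq)
Stoichiometry gives [Ba^2+] = (3/2)[PO4^3-] = 1.65 x 10^-6 M.
Ksp = [Ba^2+]^3[PO4^3-]^2
Ksp = (1.65 x 10^-6)^3 × (1.1 × 10^-6)^2 = 5.4 × 10^-30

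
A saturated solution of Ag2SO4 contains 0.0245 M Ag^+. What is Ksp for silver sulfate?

Ag2SO4(s) <=> 2 Ag^+(aq) + SO4^2-(aq)
Stoichiometry gives [SO4^2-] = (1/2)[Ag^+] = 1.225 x 10^-2 M.
Ksp = [Ag^+]^2[SO4^2-]
Ksp = (2.45 × 10^-2)^2 × 1.225 x 10^-2 = 7.35 × 10^-6

Ksp = 7.35e-6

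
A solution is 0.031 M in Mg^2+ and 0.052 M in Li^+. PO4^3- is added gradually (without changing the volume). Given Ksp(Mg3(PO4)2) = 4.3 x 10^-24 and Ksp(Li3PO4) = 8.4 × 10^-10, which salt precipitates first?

Mg3(PO4)2

Precipitation of each salt starts when its ion product equals its Ksp.
For Mg3(PO4)2: 4.3 x 10^-24 = (0.031)^3 × [PO4^3-]^2  ⇒  [PO4^3-] = 3.8 x 10^-10 M.
For Li3PO4: 8.4 × 10^-10 = (0.052)^3 × [PO4^3-]  ⇒  [PO4^3-] = 6.0 × 10^-6 M.
The salt with the lower threshold [PO4^3-] precipitates first: Mg3(PO4)2.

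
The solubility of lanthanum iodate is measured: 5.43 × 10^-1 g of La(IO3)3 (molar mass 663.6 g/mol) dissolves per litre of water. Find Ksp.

Molar solubility s = (5.43 x 10^-1 g/L) / (663.6 g/mol) = 8.183 x 10^-4 M.
La(IO3)3(s) <=> La^3+ + 3 IO3^-
For each mole of La(IO3)3 that dissolves: [La^3+] = s, [IO3^-] = 3s.
Ksp = [La^3+][IO3^-]^3
So Ksp = s × (3s)^3 = 27s^4
Ksp = 27 × (8.183 × 10^-4)^4 = 1.21 × 10^-11

1.21e-11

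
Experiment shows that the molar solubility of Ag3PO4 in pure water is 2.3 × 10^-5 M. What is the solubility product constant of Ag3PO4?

7.6 x 10^-18

Ag3PO4(s) ⇌ 3 Ag^+ + PO4^3-
If s mol/L of Ag3PO4 dissolves, [Ag^+] = 3s and [PO4^3-] = s.
Ksp = [Ag^+]^3[PO4^3-]
Substituting: Ksp = (3s)^3s = 27s^4
With s = 2.3 × 10^-5: Ksp = 7.6 x 10^-18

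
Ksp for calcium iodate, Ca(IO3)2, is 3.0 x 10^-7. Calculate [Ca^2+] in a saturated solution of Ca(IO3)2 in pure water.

[Ca^2+] = 4.2 × 10^-3 M

Ca(IO3)2(s) <=> Ca^2+ + 2 IO3^-
Ksp = [Ca^2+][IO3^-]^2
For each mole of Ca(IO3)2 that dissolves: [Ca^2+] = s, [IO3^-] = 2s.
Ksp = s(2s)^2 = 4s^3
s = (3.0 x 10^-7 / 4)^(1/3) = 4.22 × 10^-3 M
[Ca^2+] = s = 4.2 × 10^-3 M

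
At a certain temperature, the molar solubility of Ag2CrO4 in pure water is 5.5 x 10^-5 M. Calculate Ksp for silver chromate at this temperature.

Ksp = 6.7e-13

Ag2CrO4(s) <=> 2 Ag^+ + CrO4^2-
With molar solubility s: [Ag^+] = 2s, [CrO4^2-] = s.
Ksp = [Ag^+]^2[CrO4^2-]
Substituting: Ksp = (2s)^2s = 4s^3
With s = 5.5 x 10^-5: Ksp = 6.7 x 10^-13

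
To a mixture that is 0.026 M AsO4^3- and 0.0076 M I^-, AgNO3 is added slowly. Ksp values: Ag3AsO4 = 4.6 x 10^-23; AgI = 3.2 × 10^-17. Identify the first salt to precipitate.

Each salt begins to precipitate when Q = Ksp, i.e. when [Ag^+] reaches its threshold.
For Ag3AsO4: 4.6 x 10^-23 = 0.026 × [Ag^+]^3  ⇒  [Ag^+] = 1.2 × 10^-7 M.
For AgI: 3.2 × 10^-17 = 0.0076 × [Ag^+]  ⇒  [Ag^+] = 4.2 x 10^-15 M.
The salt with the lower threshold [Ag^+] precipitates first: AgI.

AgI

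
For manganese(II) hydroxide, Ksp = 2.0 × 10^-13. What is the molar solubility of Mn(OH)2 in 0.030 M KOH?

s ≈ 2.2 × 10^-10 M

Mn(OH)2(s) ⇌ Mn^2+(aq) + 2 OH^-(aq)
Ksp = [Mn^2+][OH^-]^2
If s mol/L dissolves here, [Mn^2+] = s, [OH^-] = 0.030 + 2s ≈ 0.030 (since OH^- from KOH dominates).
Ksp ≈ s × (0.030)^2
s = 2.2 × 10^-10 M
Check: 2s = 4.4 × 10^-10 ≪ 0.030, so the approximation is valid.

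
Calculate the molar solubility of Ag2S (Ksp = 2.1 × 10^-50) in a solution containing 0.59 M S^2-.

Ag2S(s) <=> 2 Ag^+(aq) + S^2-(aq)
Ksp = [Ag^+]^2[S^2-]
Let s be the molar solubility in this solution. [Ag^+] = 2s, [S^2-] = 0.59 + s ≈ 0.59 (since the S^2- already present dominates).
Ksp ≈ (2s)^2 × 0.59
s = 9.4 × 10^-26 M
Check: s = 9.4 × 10^-26 ≪ 0.59, so the approximation is valid.

s = 9.4e-26 M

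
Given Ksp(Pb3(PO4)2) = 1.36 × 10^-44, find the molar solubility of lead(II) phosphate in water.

s = 6.61 × 10^-10 M

Pb3(PO4)2(s) <=> 3 Pb^2+ + 2 PO4^3-
Ksp = [Pb^2+]^3[PO4^3-]^2
If s mol/L of Pb3(PO4)2 dissolves, [Pb^2+] = 3s and [PO4^3-] = 2s.
So Ksp = (3s)^3 × (2s)^2 = 108s^5
s = (1.36 × 10^-44 / 108)^(1/5) = 6.61 × 10^-10 M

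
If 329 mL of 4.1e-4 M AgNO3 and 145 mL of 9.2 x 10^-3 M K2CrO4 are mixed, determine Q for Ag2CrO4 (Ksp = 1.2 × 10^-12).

Total volume = 329 + 145 = 474 mL.
[Ag^+] = 4.1 × 10^-4 × (329/474) = 2.85 × 10^-4 M
[CrO4^2-] = 9.2 × 10^-3 × (145/474) = 2.81 × 10^-3 M
Ag2CrO4(s) ⇌ 2 Ag^+ + CrO4^2-, so Q = [Ag^+]^2[CrO4^2-]
Q = (2.85 x 10^-4)^2(2.81 × 10^-3) = 2.3 x 10^-10
Q > Ksp, so Ag2CrO4 will precipitate.

Q = 2.3e-10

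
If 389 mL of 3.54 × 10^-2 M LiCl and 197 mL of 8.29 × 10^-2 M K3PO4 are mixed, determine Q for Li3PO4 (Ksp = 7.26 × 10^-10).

Q = 3.62 × 10^-7

Total volume = 389 + 197 = 586 mL.
[Li^+] = 3.54 × 10^-2 × (389/586) = 2.350 x 10^-2 M
[PO4^3-] = 8.29 x 10^-2 × (197/586) = 2.787 x 10^-2 M
Li3PO4(s) <=> 3 Li^+(aq) + PO4^3-(aq), so Q = [Li^+]^3[PO4^3-]
Q = (2.350 × 10^-2)^3(2.787 × 10^-2) = 3.62 × 10^-7
Q > Ksp, so Li3PO4 will precipitate.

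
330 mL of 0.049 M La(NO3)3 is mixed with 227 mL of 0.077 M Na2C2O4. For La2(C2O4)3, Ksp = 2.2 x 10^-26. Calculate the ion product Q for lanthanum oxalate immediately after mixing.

Q = 2.6 x 10^-8

Total volume = 330 + 227 = 557 mL.
[La^3+] = 4.9 x 10^-2 × (330/557) = 2.90 × 10^-2 M
[C2O4^2-] = 7.7 × 10^-2 × (227/557) = 3.14 × 10^-2 M
La2(C2O4)3(s) ⇌ 2 La^3+ + 3 C2O4^2-, so Q = [La^3+]^2[C2O4^2-]^3
Q = (2.90 x 10^-2)^2(3.14 × 10^-2)^3 = 2.6 × 10^-8
Q > Ksp, so La2(C2O4)3 will precipitate.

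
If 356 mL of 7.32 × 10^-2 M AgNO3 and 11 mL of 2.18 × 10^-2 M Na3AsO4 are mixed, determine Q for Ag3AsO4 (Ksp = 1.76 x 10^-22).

Total volume = 356 + 11 = 367 mL.
[Ag^+] = 7.32 × 10^-2 × (356/367) = 7.101 × 10^-2 M
[AsO4^3-] = 2.18 x 10^-2 × (11/367) = 6.534 × 10^-4 M
Ag3AsO4(s) <=> 3 Ag^+ + AsO4^3-, so Q = [Ag^+]^3[AsO4^3-]
Q = (7.101 × 10^-2)^3(6.534 × 10^-4) = 2.34 x 10^-7
Q > Ksp, so Ag3AsO4 will precipitate.

Q = 2.34 x 10^-7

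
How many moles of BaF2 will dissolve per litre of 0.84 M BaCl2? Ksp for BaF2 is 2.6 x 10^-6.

s = 8.8e-4 M

BaF2(s) ⇌ Ba^2+ + 2 F^-
Ksp = [Ba^2+][F^-]^2
Let s = moles of BaF2 that dissolve per litre. [Ba^2+] = 0.84 + s ≈ 0.84, [F^-] = 2s (Ksp is small, so little additional dissolves).
Ksp ≈ 0.84 × (2s)^2
s = 8.8 x 10^-4 M
Check: s = 8.8 × 10^-4 ≪ 0.84, so the approximation is valid.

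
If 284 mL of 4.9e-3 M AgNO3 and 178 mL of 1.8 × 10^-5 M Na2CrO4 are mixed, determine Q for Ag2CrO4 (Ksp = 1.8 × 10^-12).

Q = 6.3e-11

Total volume = 284 + 178 = 462 mL.
[Ag^+] = 4.9 × 10^-3 × (284/462) = 3.01 x 10^-3 M
[CrO4^2-] = 1.8 × 10^-5 × (178/462) = 6.94 x 10^-6 M
Ag2CrO4(s) ⇌ 2 Ag^+(aq) + CrO4^2-(aq), so Q = [Ag^+]^2[CrO4^2-]
Q = (3.01 × 10^-3)^2(6.94 × 10^-6) = 6.3 × 10^-11
Q > Ksp, so Ag2CrO4 will precipitate.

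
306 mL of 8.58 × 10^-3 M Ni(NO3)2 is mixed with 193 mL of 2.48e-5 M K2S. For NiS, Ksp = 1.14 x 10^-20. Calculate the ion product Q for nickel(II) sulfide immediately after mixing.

Q = 5.05 × 10^-8

Total volume = 306 + 193 = 499 mL.
[Ni^2+] = 8.58 x 10^-3 × (306/499) = 5.261 × 10^-3 M
[S^2-] = 2.48 x 10^-5 × (193/499) = 9.592 × 10^-6 M
NiS(s) <=> Ni^2+ + S^2-, so Q = [Ni^2+][S^2-]
Q = (5.261 x 10^-3)(9.592 x 10^-6) = 5.05 x 10^-8
Q > Ksp, so NiS will precipitate.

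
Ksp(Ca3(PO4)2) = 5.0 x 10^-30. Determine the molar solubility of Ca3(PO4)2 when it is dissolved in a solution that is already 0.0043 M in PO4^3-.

Ca3(PO4)2(s) ⇌ 3 Ca^2+ + 2 PO4^3-
Ksp = [Ca^2+]^3[PO4^3-]^2
Let s = moles of Ca3(PO4)2 that dissolve per litre. [Ca^2+] = 3s, [PO4^3-] = 0.0043 + 2s ≈ 0.0043 (since the PO4^3- already present dominates).
Ksp ≈ (3s)^3 × (0.0043)^2
s = 2.2 × 10^-9 M
Check: 2s = 4.3 × 10^-9 ≪ 0.0043, so the approximation is valid.

s ≈ 2.2 × 10^-9 M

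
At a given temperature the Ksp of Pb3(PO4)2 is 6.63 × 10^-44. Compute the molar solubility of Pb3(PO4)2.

Pb3(PO4)2(s) ⇌ 3 Pb^2+ + 2 PO4^3-
Ksp = [Pb^2+]^3[PO4^3-]^2
If s mol/L of Pb3(PO4)2 dissolves, [Pb^2+] = 3s and [PO4^3-] = 2s.
Ksp = (3s)^3(2s)^2 = 108s^5
s^5 = 6.63 × 10^-44 / 108, so s = 9.07 × 10^-10 M

s = 9.07 x 10^-10 M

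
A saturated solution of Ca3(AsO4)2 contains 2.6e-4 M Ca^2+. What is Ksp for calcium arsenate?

5.3 × 10^-19

Ca3(AsO4)2(s) ⇌ 3 Ca^2+(aq) + 2 AsO4^3-(aq)
Stoichiometry gives [AsO4^3-] = (2/3)[Ca^2+] = 1.73 x 10^-4 M.
Ksp = [Ca^2+]^3[AsO4^3-]^2
Ksp = (2.6 × 10^-4)^3 × (1.73 × 10^-4)^2 = 5.3 × 10^-19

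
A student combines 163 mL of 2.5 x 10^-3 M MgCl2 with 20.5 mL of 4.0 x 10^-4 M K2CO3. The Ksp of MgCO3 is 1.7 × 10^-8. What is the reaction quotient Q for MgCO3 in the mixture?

9.9 × 10^-8

Total volume = 163 + 20.5 = 183.5 mL.
[Mg^2+] = 2.5 x 10^-3 × (163/183.5) = 2.22 x 10^-3 M
[CO3^2-] = 4.0 x 10^-4 × (20.5/183.5) = 4.47 × 10^-5 M
MgCO3(s) <=> Mg^2+ + CO3^2-, so Q = [Mg^2+][CO3^2-]
Q = (2.22 x 10^-3)(4.47 × 10^-5) = 9.9 x 10^-8
Q > Ksp, so MgCO3 will precipitate.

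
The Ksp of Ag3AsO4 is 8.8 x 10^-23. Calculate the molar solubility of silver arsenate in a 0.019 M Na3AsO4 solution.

s ≈ 5.6 × 10^-8 M

Ag3AsO4(s) ⇌ 3 Ag^+(aq) + AsO4^3-(aq)
Ksp = [Ag^+]^3[AsO4^3-]
If s mol/L dissolves here, [Ag^+] = 3s, [AsO4^3-] = 0.019 + s ≈ 0.019 (common-ion effect: AsO4^3- is already 0.019 M).
Ksp ≈ (3s)^3 × 0.019
s = 5.6 × 10^-8 M
Check: s = 5.6 × 10^-8 ≪ 0.019, so the approximation is valid.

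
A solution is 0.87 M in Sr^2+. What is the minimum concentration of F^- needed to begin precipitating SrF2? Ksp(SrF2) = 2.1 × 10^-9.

SrF2(s) ⇌ Sr^2+(aq) + 2 F^-(aq)
Ksp = [Sr^2+][F^-]^2
Precipitation begins when Q = Ksp. With [Sr^2+] = 0.87 M:
2.1 × 10^-9 = (0.87) × [F^-]^2
[F^-] = (2.1 × 10^-9 / 8.7 x 10^-1)^(1/2) = 4.9 × 10^-5 M

4.9 × 10^-5 M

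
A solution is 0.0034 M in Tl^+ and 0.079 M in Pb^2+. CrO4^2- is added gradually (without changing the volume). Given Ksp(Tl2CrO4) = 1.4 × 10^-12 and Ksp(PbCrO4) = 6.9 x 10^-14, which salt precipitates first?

PbCrO4

Precipitation of each salt starts when its ion product equals its Ksp.
For Tl2CrO4: 1.4 × 10^-12 = (0.0034)^2 × [CrO4^2-]  ⇒  [CrO4^2-] = 1.2 x 10^-7 M.
For PbCrO4: 6.9 x 10^-14 = 0.079 × [CrO4^2-]  ⇒  [CrO4^2-] = 8.7 x 10^-13 M.
The salt with the lower threshold [CrO4^2-] precipitates first: PbCrO4.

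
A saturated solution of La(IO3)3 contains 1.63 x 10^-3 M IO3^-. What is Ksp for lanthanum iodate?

2.35e-12

La(IO3)3(s) <=> La^3+(aq) + 3 IO3^-(aq)
Stoichiometry gives [La^3+] = (1/3)[IO3^-] = 5.433 x 10^-4 M.
Ksp = [La^3+][IO3^-]^3
Ksp = 5.433 x 10^-4 × (1.63 x 10^-3)^3 = 2.35 x 10^-12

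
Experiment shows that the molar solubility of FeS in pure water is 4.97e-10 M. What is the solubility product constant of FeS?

FeS(s) ⇌ Fe^2+ + S^2-
For each mole of FeS that dissolves: [Fe^2+] = s, [S^2-] = s.
Ksp = [Fe^2+][S^2-]
Ksp = (s)(s) = s^2
Ksp = (4.97 × 10^-10)^2 = 2.47 x 10^-19

2.47e-19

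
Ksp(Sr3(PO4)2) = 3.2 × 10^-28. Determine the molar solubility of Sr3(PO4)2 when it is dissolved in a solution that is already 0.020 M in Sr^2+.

s = 3.2 x 10^-12 M

Sr3(PO4)2(s) ⇌ 3 Sr^2+(aq) + 2 PO4^3-(aq)
Ksp = [Sr^2+]^3[PO4^3-]^2
Let s = moles of Sr3(PO4)2 that dissolve per litre. [Sr^2+] = 0.020 + 3s ≈ 0.020, [PO4^3-] = 2s (common-ion effect: Sr^2+ is already 0.020 M).
Ksp ≈ (0.020)^3 × (2s)^2
s = 3.2 × 10^-12 M
Check: 3s = 9.5 × 10^-12 ≪ 0.020, so the approximation is valid.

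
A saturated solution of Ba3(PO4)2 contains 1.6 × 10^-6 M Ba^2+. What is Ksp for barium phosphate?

Ksp ≈ 4.7 x 10^-30

Ba3(PO4)2(s) <=> 3 Ba^2+ + 2 PO4^3-
Stoichiometry gives [PO4^3-] = (2/3)[Ba^2+] = 1.07 × 10^-6 M.
Ksp = [Ba^2+]^3[PO4^3-]^2
Ksp = (1.6 × 10^-6)^3 × (1.07 × 10^-6)^2 = 4.7 × 10^-30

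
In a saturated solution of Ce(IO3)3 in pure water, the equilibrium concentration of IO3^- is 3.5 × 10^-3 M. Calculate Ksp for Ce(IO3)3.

Ksp = 5.0 × 10^-11

Ce(IO3)3(s) ⇌ Ce^3+ + 3 IO3^-
Stoichiometry gives [Ce^3+] = (1/3)[IO3^-] = 1.17 × 10^-3 M.
Ksp = [Ce^3+][IO3^-]^3
Ksp = 1.17 × 10^-3 × (3.5 x 10^-3)^3 = 5.0 × 10^-11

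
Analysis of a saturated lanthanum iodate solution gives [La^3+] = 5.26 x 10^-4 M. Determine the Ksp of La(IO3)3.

La(IO3)3(s) <=> La^3+(aq) + 3 IO3^-(aq)
Stoichiometry gives [IO3^-] = (3/1)[La^3+] = 1.578 × 10^-3 M.
Ksp = [La^3+][IO3^-]^3
Ksp = 5.26 x 10^-4 × (1.578 × 10^-3)^3 = 2.07 × 10^-12

Ksp = 2.07 × 10^-12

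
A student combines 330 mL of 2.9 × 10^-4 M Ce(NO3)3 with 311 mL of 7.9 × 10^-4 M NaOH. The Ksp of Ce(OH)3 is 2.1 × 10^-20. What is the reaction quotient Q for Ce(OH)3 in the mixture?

Q = 8.4e-15

Total volume = 330 + 311 = 641 mL.
[Ce^3+] = 2.9 x 10^-4 × (330/641) = 1.49 × 10^-4 M
[OH^-] = 7.9 × 10^-4 × (311/641) = 3.83 x 10^-4 M
Ce(OH)3(s) ⇌ Ce^3+(aq) + 3 OH^-(aq), so Q = [Ce^3+][OH^-]^3
Q = (1.49 x 10^-4)(3.83 × 10^-4)^3 = 8.4 x 10^-15
Q > Ksp, so Ce(OH)3 will precipitate.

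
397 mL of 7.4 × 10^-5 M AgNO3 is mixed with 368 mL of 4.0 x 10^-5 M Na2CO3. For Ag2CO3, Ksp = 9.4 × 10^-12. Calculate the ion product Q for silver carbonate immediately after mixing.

Q ≈ 2.8e-14

Total volume = 397 + 368 = 765 mL.
[Ag^+] = 7.4 × 10^-5 × (397/765) = 3.84 × 10^-5 M
[CO3^2-] = 4.0 × 10^-5 × (368/765) = 1.92 × 10^-5 M
Ag2CO3(s) ⇌ 2 Ag^+(aq) + CO3^2-(aq), so Q = [Ag^+]^2[CO3^2-]
Q = (3.84 x 10^-5)^2(1.92 × 10^-5) = 2.8 × 10^-14
Q < Ksp, so no precipitate of Ag2CO3 forms.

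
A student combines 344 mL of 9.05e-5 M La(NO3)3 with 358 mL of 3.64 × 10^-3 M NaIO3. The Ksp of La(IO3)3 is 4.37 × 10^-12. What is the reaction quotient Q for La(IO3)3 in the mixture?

2.84 × 10^-13

Total volume = 344 + 358 = 702 mL.
[La^3+] = 9.05 x 10^-5 × (344/702) = 4.435 × 10^-5 M
[IO3^-] = 3.64 × 10^-3 × (358/702) = 1.856 × 10^-3 M
La(IO3)3(s) ⇌ La^3+ + 3 IO3^-, so Q = [La^3+][IO3^-]^3
Q = (4.435 x 10^-5)(1.856 x 10^-3)^3 = 2.84 x 10^-13
Q < Ksp, so no precipitate of La(IO3)3 forms.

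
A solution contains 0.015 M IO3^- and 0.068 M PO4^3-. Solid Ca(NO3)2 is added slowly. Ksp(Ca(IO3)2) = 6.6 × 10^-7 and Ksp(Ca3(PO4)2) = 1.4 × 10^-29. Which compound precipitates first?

Precipitation of each salt starts when its ion product equals its Ksp.
For Ca(IO3)2: 6.6 × 10^-7 = (0.015)^2 × [Ca^2+]  ⇒  [Ca^2+] = 2.9 x 10^-3 M.
For Ca3(PO4)2: 1.4 × 10^-29 = (0.068)^2 × [Ca^2+]^3  ⇒  [Ca^2+] = 1.4 x 10^-9 M.
The salt with the lower threshold [Ca^2+] precipitates first: Ca3(PO4)2.

Ca3(PO4)2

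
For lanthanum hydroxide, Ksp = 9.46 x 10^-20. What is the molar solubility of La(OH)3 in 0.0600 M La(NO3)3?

La(OH)3(s) <=> La^3+(aq) + 3 OH^-(aq)
Ksp = [La^3+][OH^-]^3
Let s be the molar solubility in this solution. [La^3+] = 0.0600 + s ≈ 0.0600, [OH^-] = 3s (since La^3+ from La(NO3)3 dominates).
Ksp ≈ 0.0600 × (3s)^3
s = 3.88 x 10^-7 M
Check: s = 3.9 x 10^-7 ≪ 0.0600, so the approximation is valid.

3.88e-7 M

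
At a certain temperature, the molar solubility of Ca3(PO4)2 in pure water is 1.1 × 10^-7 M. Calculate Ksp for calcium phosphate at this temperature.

Ksp ≈ 1.7e-33

Ca3(PO4)2(s) ⇌ 3 Ca^2+ + 2 PO4^3-
For each mole of Ca3(PO4)2 that dissolves: [Ca^2+] = 3s, [PO4^3-] = 2s.
Ksp = [Ca^2+]^3[PO4^3-]^2
So Ksp = (3s)^3 × (2s)^2 = 108s^5
With s = 1.1 × 10^-7: Ksp = 1.7 x 10^-33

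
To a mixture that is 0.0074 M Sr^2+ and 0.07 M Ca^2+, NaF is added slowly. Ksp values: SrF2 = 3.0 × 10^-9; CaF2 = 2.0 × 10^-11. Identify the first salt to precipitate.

Each salt begins to precipitate when Q = Ksp, i.e. when [F^-] reaches its threshold.
For SrF2: 3.0 × 10^-9 = 0.0074 × [F^-]^2  ⇒  [F^-] = 6.4 × 10^-4 M.
For CaF2: 2.0 × 10^-11 = 0.07 × [F^-]^2  ⇒  [F^-] = 1.7 × 10^-5 M.
The salt with the lower threshold [F^-] precipitates first: CaF2.

CaF2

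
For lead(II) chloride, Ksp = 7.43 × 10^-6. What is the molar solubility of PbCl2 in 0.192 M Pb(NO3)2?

PbCl2(s) ⇌ Pb^2+(aq) + 2 Cl^-(aq)
Ksp = [Pb^2+][Cl^-]^2
Let s = moles of PbCl2 that dissolve per litre. [Pb^2+] = 0.192 + s ≈ 0.192, [Cl^-] = 2s (common-ion effect: Pb^2+ is already 0.192 M).
Ksp ≈ 0.192 × (2s)^2
s = 3.11 x 10^-3 M
Check: s = 3.1 x 10^-3 ≪ 0.192, so the approximation is valid.

s ≈ 3.11 × 10^-3 M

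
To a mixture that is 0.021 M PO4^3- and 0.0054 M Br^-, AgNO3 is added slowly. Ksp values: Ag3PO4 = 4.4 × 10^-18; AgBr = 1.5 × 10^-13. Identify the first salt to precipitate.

AgBr

Precipitation of each salt starts when its ion product equals its Ksp.
For Ag3PO4: 4.4 × 10^-18 = 0.021 × [Ag^+]^3  ⇒  [Ag^+] = 5.9 × 10^-6 M.
For AgBr: 1.5 × 10^-13 = 0.0054 × [Ag^+]  ⇒  [Ag^+] = 2.8 x 10^-11 M.
The salt with the lower threshold [Ag^+] precipitates first: AgBr.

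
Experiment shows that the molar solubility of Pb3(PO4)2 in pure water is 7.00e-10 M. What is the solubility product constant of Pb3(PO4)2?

Pb3(PO4)2(s) ⇌ 3 Pb^2+(aq) + 2 PO4^3-(aq)
If s mol/L of Pb3(PO4)2 dissolves, [Pb^2+] = 3s and [PO4^3-] = 2s.
Ksp = [Pb^2+]^3[PO4^3-]^2
Ksp = (3s)^3(2s)^2 = 108s^5
With s = 7.00 x 10^-10: Ksp = 1.82 x 10^-44

Ksp = 1.82 x 10^-44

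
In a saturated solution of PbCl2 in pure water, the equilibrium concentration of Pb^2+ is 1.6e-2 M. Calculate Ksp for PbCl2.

PbCl2(s) ⇌ Pb^2+ + 2 Cl^-
Stoichiometry gives [Cl^-] = (2/1)[Pb^2+] = 3.20 x 10^-2 M.
Ksp = [Pb^2+][Cl^-]^2
Ksp = 1.6 x 10^-2 × (3.20 × 10^-2)^2 = 1.6 x 10^-5

Ksp = 1.6e-5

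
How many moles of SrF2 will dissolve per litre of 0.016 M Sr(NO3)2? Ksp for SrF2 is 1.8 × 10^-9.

1.7 × 10^-4 M

SrF2(s) ⇌ Sr^2+(aq) + 2 F^-(aq)
Ksp = [Sr^2+][F^-]^2
Let s be the molar solubility in this solution. [Sr^2+] = 0.016 + s ≈ 0.016, [F^-] = 2s (common-ion effect: Sr^2+ is already 0.016 M).
Ksp ≈ 0.016 × (2s)^2
s = 1.7 x 10^-4 M
Check: s = 1.7 × 10^-4 ≪ 0.016, so the approximation is valid.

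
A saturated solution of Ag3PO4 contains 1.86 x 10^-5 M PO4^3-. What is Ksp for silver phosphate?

Ag3PO4(s) <=> 3 Ag^+ + PO4^3-
Stoichiometry gives [Ag^+] = (3/1)[PO4^3-] = 5.580 × 10^-5 M.
Ksp = [Ag^+]^3[PO4^3-]
Ksp = (5.580 × 10^-5)^3 × 1.86 x 10^-5 = 3.23 x 10^-18

3.23e-18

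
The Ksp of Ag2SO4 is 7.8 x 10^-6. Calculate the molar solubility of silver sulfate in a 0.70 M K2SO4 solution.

Ag2SO4(s) ⇌ 2 Ag^+ + SO4^2-
Ksp = [Ag^+]^2[SO4^2-]
Let s be the molar solubility in this solution. [Ag^+] = 2s, [SO4^2-] = 0.70 + s ≈ 0.70 (since SO4^2- from K2SO4 dominates).
Ksp ≈ (2s)^2 × 0.70
s = 1.7 × 10^-3 M
Check: s = 1.7 x 10^-3 ≪ 0.70, so the approximation is valid.

1.7 × 10^-3 M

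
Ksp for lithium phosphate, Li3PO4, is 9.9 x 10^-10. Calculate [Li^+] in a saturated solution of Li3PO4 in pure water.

Li3PO4(s) ⇌ 3 Li^+ + PO4^3-
Ksp = [Li^+]^3[PO4^3-]
Let s = molar solubility. Then [Li^+] = 3s and [PO4^3-] = s.
So Ksp = (3s)^3 × s = 27s^4
s^4 = 9.9 x 10^-10 / 27, so s = 2.46 × 10^-3 M
[Li^+] = 3s = 7.4 x 10^-3 M

[Li^+] = 7.4 × 10^-3 M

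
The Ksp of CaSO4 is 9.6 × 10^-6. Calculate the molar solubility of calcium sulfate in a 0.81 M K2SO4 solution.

CaSO4(s) ⇌ Ca^2+ + SO4^2-
Ksp = [Ca^2+][SO4^2-]
Let s = moles of CaSO4 that dissolve per litre. [Ca^2+] = s, [SO4^2-] = 0.81 + s ≈ 0.81 (Ksp is small, so little additional dissolves).
Ksp ≈ s × 0.81
s = 1.2 x 10^-5 M
Check: s = 1.2 × 10^-5 ≪ 0.81, so the approximation is valid.

s = 1.2 x 10^-5 M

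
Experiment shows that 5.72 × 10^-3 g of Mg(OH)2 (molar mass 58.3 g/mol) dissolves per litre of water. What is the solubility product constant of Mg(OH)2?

3.78 × 10^-12

Molar solubility s = (5.72 × 10^-3 g/L) / (58.3 g/mol) = 9.811 × 10^-5 M.
Mg(OH)2(s) <=> Mg^2+ + 2 OH^-
Let s = molar solubility. Then [Mg^2+] = s and [OH^-] = 2s.
Ksp = [Mg^2+][OH^-]^2
So Ksp = s × (2s)^2 = 4s^3
Ksp = 4 × (9.811 × 10^-5)^3 = 3.78 × 10^-12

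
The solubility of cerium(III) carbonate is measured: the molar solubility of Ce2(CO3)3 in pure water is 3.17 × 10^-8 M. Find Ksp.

Ksp = 3.46e-36

Ce2(CO3)3(s) ⇌ 2 Ce^3+ + 3 CO3^2-
For each mole of Ce2(CO3)3 that dissolves: [Ce^3+] = 2s, [CO3^2-] = 3s.
Ksp = [Ce^3+]^2[CO3^2-]^3
So Ksp = (2s)^2 × (3s)^3 = 108s^5
Ksp = 108 × (3.17 × 10^-8)^5 = 3.46 × 10^-36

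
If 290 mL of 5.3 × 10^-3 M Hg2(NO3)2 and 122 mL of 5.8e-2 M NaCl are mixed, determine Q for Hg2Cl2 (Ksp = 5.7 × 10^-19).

Q ≈ 1.1 x 10^-6

Total volume = 290 + 122 = 412 mL.
[Hg2^2+] = 5.3 × 10^-3 × (290/412) = 3.73 x 10^-3 M
[Cl^-] = 5.8 × 10^-2 × (122/412) = 1.72 × 10^-2 M
Hg2Cl2(s) <=> Hg2^2+(aq) + 2 Cl^-(aq), so Q = [Hg2^2+][Cl^-]^2
Q = (3.73 × 10^-3)(1.72 x 10^-2)^2 = 1.1 × 10^-6
Q > Ksp, so Hg2Cl2 will precipitate.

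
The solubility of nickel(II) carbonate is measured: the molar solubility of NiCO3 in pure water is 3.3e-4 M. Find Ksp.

Ksp = 1.1 × 10^-7

NiCO3(s) ⇌ Ni^2+(aq) + CO3^2-(aq)
For each mole of NiCO3 that dissolves: [Ni^2+] = s, [CO3^2-] = s.
Ksp = [Ni^2+][CO3^2-]
Ksp = s × s = s^2
With s = 3.3 x 10^-4: Ksp = 1.1 × 10^-7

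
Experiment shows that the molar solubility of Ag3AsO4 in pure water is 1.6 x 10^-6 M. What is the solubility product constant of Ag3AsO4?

Ag3AsO4(s) <=> 3 Ag^+(aq) + AsO4^3-(aq)
If s mol/L of Ag3AsO4 dissolves, [Ag^+] = 3s and [AsO4^3-] = s.
Ksp = [Ag^+]^3[AsO4^3-]
So Ksp = (3s)^3 × s = 27s^4
Ksp = 27 × (1.6 x 10^-6)^4 = 1.8 x 10^-22

1.8 × 10^-22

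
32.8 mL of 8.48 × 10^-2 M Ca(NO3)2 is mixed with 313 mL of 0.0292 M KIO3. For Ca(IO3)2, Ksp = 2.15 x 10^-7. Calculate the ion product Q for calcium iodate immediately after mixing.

Q ≈ 5.62 × 10^-6

Total volume = 32.8 + 313 = 345.8 mL.
[Ca^2+] = 8.48 × 10^-2 × (32.8/345.8) = 8.043 x 10^-3 M
[IO3^-] = 2.92 × 10^-2 × (313/345.8) = 2.643 x 10^-2 M
Ca(IO3)2(s) ⇌ Ca^2+(aq) + 2 IO3^-(aq), so Q = [Ca^2+][IO3^-]^2
Q = (8.043 × 10^-3)(2.643 x 10^-2)^2 = 5.62 x 10^-6
Q > Ksp, so Ca(IO3)2 will precipitate.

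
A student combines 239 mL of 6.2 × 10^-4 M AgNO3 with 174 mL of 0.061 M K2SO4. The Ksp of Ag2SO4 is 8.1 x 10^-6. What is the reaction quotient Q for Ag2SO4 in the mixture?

Q ≈ 3.3 × 10^-9

Total volume = 239 + 174 = 413 mL.
[Ag^+] = 6.2 x 10^-4 × (239/413) = 3.59 × 10^-4 M
[SO4^2-] = 6.1 × 10^-2 × (174/413) = 2.57 × 10^-2 M
Ag2SO4(s) ⇌ 2 Ag^+ + SO4^2-, so Q = [Ag^+]^2[SO4^2-]
Q = (3.59 × 10^-4)^2(2.57 x 10^-2) = 3.3 × 10^-9
Q < Ksp, so no precipitate of Ag2SO4 forms.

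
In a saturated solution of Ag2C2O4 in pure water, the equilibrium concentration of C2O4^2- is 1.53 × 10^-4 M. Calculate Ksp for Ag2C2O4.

Ag2C2O4(s) ⇌ 2 Ag^+(aq) + C2O4^2-(aq)
Stoichiometry gives [Ag^+] = (2/1)[C2O4^2-] = 3.060 × 10^-4 M.
Ksp = [Ag^+]^2[C2O4^2-]
Ksp = (3.060 × 10^-4)^2 × 1.53 × 10^-4 = 1.43 × 10^-11

Ksp ≈ 1.43 × 10^-11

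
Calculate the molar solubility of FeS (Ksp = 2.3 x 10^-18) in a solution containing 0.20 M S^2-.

1.2e-17 M

FeS(s) ⇌ Fe^2+ + S^2-
Ksp = [Fe^2+][S^2-]
If s mol/L dissolves here, [Fe^2+] = s, [S^2-] = 0.20 + s ≈ 0.20 (since the S^2- already present dominates).
Ksp ≈ s × 0.20
s = 1.2 × 10^-17 M
Check: s = 1.2 × 10^-17 ≪ 0.20, so the approximation is valid.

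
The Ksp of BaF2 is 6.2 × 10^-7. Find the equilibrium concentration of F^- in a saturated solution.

[F^-] ≈ 0.011 M

BaF2(s) ⇌ Ba^2+ + 2 F^-
Ksp = [Ba^2+][F^-]^2
If s mol/L of BaF2 dissolves, [Ba^2+] = s and [F^-] = 2s.
Substituting: Ksp = s(2s)^2 = 4s^3
s = (6.2 × 10^-7 / 4)^(1/3) = 5.37 x 10^-3 M
[F^-] = 2s = 1.1 x 10^-2 M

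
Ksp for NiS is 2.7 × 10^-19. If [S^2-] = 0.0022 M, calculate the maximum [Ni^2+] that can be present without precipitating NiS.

NiS(s) ⇌ Ni^2+ + S^2-
Ksp = [Ni^2+][S^2-]
Precipitation begins when Q = Ksp. With [S^2-] = 0.0022 M:
2.7 × 10^-19 = (0.0022) × [Ni^2+]
[Ni^2+] = (2.7 × 10^-19 / 2.2 × 10^-3) = 1.2 × 10^-16 M

[Ni^2+] ≈ 1.2e-16 M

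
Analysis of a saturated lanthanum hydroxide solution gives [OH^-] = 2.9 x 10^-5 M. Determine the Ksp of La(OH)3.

Ksp ≈ 2.4 × 10^-19

La(OH)3(s) ⇌ La^3+ + 3 OH^-
Stoichiometry gives [La^3+] = (1/3)[OH^-] = 9.67 × 10^-6 M.
Ksp = [La^3+][OH^-]^3
Ksp = 9.67 x 10^-6 × (2.9 × 10^-5)^3 = 2.4 × 10^-19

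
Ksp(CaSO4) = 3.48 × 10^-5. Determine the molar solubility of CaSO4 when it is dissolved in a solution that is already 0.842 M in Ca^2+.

s = 4.13 x 10^-5 M

CaSO4(s) ⇌ Ca^2+ + SO4^2-
Ksp = [Ca^2+][SO4^2-]
Let s be the molar solubility in this solution. [Ca^2+] = 0.842 + s ≈ 0.842, [SO4^2-] = s (since the Ca^2+ already present dominates).
Ksp ≈ 0.842 × s
s = 4.13 x 10^-5 M
Check: s = 4.1 × 10^-5 ≪ 0.842, so the approximation is valid.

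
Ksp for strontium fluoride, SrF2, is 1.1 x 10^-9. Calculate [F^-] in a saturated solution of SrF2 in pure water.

1.3 × 10^-3 M

SrF2(s) ⇌ Sr^2+ + 2 F^-
Ksp = [Sr^2+][F^-]^2
If s mol/L of SrF2 dissolves, [Sr^2+] = s and [F^-] = 2s.
So Ksp = s × (2s)^2 = 4s^3
Solving, s = (1.1 x 10^-9/4)^(1/3) = 6.50 × 10^-4 M
[F^-] = 2s = 1.3 × 10^-3 M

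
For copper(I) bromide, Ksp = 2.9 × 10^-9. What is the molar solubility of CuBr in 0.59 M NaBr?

CuBr(s) ⇌ Cu^+ + Br^-
Ksp = [Cu^+][Br^-]
If s mol/L dissolves here, [Cu^+] = s, [Br^-] = 0.59 + s ≈ 0.59 (common-ion effect: Br^- is already 0.59 M).
Ksp ≈ s × 0.59
s = 4.9 × 10^-9 M
Check: s = 4.9 × 10^-9 ≪ 0.59, so the approximation is valid.

s ≈ 4.9 x 10^-9 M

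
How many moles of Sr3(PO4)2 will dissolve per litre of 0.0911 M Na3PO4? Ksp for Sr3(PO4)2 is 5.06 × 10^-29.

6.09e-10 M

Sr3(PO4)2(s) <=> 3 Sr^2+(aq) + 2 PO4^3-(aq)
Ksp = [Sr^2+]^3[PO4^3-]^2
Let s = moles of Sr3(PO4)2 that dissolve per litre. [Sr^2+] = 3s, [PO4^3-] = 0.0911 + 2s ≈ 0.0911 (common-ion effect: PO4^3- is already 0.0911 M).
Ksp ≈ (3s)^3 × (0.0911)^2
s = 6.09 × 10^-10 M
Check: 2s = 1.2 x 10^-9 ≪ 0.0911, so the approximation is valid.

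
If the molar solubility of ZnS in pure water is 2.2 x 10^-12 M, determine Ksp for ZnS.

Ksp = 4.8 × 10^-24

ZnS(s) ⇌ Zn^2+ + S^2-
For each mole of ZnS that dissolves: [Zn^2+] = s, [S^2-] = s.
Ksp = [Zn^2+][S^2-]
Ksp = s × s = s^2
Ksp = (2.2 × 10^-12)^2 = 4.8 x 10^-24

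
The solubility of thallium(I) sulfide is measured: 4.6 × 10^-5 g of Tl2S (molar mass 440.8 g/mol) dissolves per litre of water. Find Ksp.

4.5 × 10^-21

Molar solubility s = (4.6 x 10^-5 g/L) / (440.8 g/mol) = 1.04 × 10^-7 M.
Tl2S(s) ⇌ 2 Tl^+ + S^2-
If s mol/L of Tl2S dissolves, [Tl^+] = 2s and [S^2-] = s.
Ksp = [Tl^+]^2[S^2-]
So Ksp = (2s)^2 × s = 4s^3
Ksp = 4 × (1.04 x 10^-7)^3 = 4.5 × 10^-21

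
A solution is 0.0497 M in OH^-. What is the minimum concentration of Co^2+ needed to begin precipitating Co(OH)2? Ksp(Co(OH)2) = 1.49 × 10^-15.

[Co^2+] = 6.03e-13 M

Co(OH)2(s) <=> Co^2+(aq) + 2 OH^-(aq)
Ksp = [Co^2+][OH^-]^2
Precipitation begins when Q = Ksp. With [OH^-] = 0.0497 M:
1.49 × 10^-15 = (0.0497)^2 × [Co^2+]
[Co^2+] = (1.49 × 10^-15 / 2.470 x 10^-3) = 6.03 × 10^-13 M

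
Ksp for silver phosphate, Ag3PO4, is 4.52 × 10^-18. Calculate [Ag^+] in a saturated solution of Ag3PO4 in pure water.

Ag3PO4(s) <=> 3 Ag^+(aq) + PO4^3-(aq)
Ksp = [Ag^+]^3[PO4^3-]
If s mol/L of Ag3PO4 dissolves, [Ag^+] = 3s and [PO4^3-] = s.
Ksp = (3s)^3s = 27s^4
Solving, s = (4.52 × 10^-18/27)^(1/4) = 2.023 × 10^-5 M
[Ag^+] = 3s = 6.07 x 10^-5 M

[Ag^+] ≈ 6.07e-5 M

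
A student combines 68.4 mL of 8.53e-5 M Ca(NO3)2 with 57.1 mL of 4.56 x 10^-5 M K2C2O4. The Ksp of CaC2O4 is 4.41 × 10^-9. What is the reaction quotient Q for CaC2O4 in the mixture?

9.65 x 10^-10

Total volume = 68.4 + 57.1 = 125.5 mL.
[Ca^2+] = 8.53 × 10^-5 × (68.4/125.5) = 4.649 × 10^-5 M
[C2O4^2-] = 4.56 x 10^-5 × (57.1/125.5) = 2.075 × 10^-5 M
CaC2O4(s) ⇌ Ca^2+ + C2O4^2-, so Q = [Ca^2+][C2O4^2-]
Q = (4.649 × 10^-5)(2.075 × 10^-5) = 9.65 × 10^-10
Q < Ksp, so no precipitate of CaC2O4 forms.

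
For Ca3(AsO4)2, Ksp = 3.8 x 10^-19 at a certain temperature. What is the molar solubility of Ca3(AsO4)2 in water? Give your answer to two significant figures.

Ca3(AsO4)2(s) ⇌ 3 Ca^2+ + 2 AsO4^3-
Ksp = [Ca^2+]^3[AsO4^3-]^2
Let s = molar solubility. Then [Ca^2+] = 3s and [AsO4^3-] = 2s.
Ksp = (3s)^3(2s)^2 = 108s^5
s = (3.8 x 10^-19 / 108)^(1/5) = 8.1 × 10^-5 M

s ≈ 8.1 × 10^-5 M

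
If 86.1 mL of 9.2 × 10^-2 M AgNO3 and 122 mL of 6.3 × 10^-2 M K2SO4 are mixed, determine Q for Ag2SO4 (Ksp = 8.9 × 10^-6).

Total volume = 86.1 + 122 = 208.1 mL.
[Ag^+] = 9.2 x 10^-2 × (86.1/208.1) = 3.81 × 10^-2 M
[SO4^2-] = 6.3 × 10^-2 × (122/208.1) = 3.69 × 10^-2 M
Ag2SO4(s) ⇌ 2 Ag^+ + SO4^2-, so Q = [Ag^+]^2[SO4^2-]
Q = (3.81 × 10^-2)^2(3.69 × 10^-2) = 5.4 × 10^-5
Q > Ksp, so Ag2SO4 will precipitate.

Q = 5.4 x 10^-5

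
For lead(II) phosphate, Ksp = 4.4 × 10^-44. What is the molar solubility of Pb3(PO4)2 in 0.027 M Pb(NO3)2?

Pb3(PO4)2(s) ⇌ 3 Pb^2+ + 2 PO4^3-
Ksp = [Pb^2+]^3[PO4^3-]^2
Let s be the molar solubility in this solution. [Pb^2+] = 0.027 + 3s ≈ 0.027, [PO4^3-] = 2s (since Pb^2+ from Pb(NO3)2 dominates).
Ksp ≈ (0.027)^3 × (2s)^2
s = 2.4 × 10^-20 M
Check: 3s = 7.1 × 10^-20 ≪ 0.027, so the approximation is valid.

2.4 × 10^-20 M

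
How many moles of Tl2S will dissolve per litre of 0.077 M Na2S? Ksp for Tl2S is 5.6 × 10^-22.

Tl2S(s) ⇌ 2 Tl^+ + S^2-
Ksp = [Tl^+]^2[S^2-]
Let s be the molar solubility in this solution. [Tl^+] = 2s, [S^2-] = 0.077 + s ≈ 0.077 (common-ion effect: S^2- is already 0.077 M).
Ksp ≈ (2s)^2 × 0.077
s = 4.3 × 10^-11 M
Check: s = 4.3 × 10^-11 ≪ 0.077, so the approximation is valid.

4.3e-11 M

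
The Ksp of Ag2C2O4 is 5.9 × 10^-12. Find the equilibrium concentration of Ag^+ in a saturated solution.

Ag2C2O4(s) <=> 2 Ag^+(aq) + C2O4^2-(aq)
Ksp = [Ag^+]^2[C2O4^2-]
For each mole of Ag2C2O4 that dissolves: [Ag^+] = 2s, [C2O4^2-] = s.
Substituting: Ksp = (2s)^2s = 4s^3
s = (5.9 × 10^-12 / 4)^(1/3) = 1.14 x 10^-4 M
[Ag^+] = 2s = 2.3 x 10^-4 M

[Ag^+] ≈ 2.3 x 10^-4 M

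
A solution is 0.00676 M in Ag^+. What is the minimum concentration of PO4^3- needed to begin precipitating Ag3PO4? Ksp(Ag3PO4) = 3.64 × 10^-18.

Ag3PO4(s) <=> 3 Ag^+(aq) + PO4^3-(aq)
Ksp = [Ag^+]^3[PO4^3-]
Precipitation begins when Q = Ksp. With [Ag^+] = 0.00676 M:
3.64 × 10^-18 = (0.00676)^3 × [PO4^3-]
[PO4^3-] = (3.64 × 10^-18 / 3.089 x 10^-7) = 1.18 × 10^-11 M

[PO4^3-] = 1.18 × 10^-11 M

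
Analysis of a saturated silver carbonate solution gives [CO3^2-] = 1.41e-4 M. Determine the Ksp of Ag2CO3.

Ag2CO3(s) ⇌ 2 Ag^+ + CO3^2-
Stoichiometry gives [Ag^+] = (2/1)[CO3^2-] = 2.820 × 10^-4 M.
Ksp = [Ag^+]^2[CO3^2-]
Ksp = (2.820 × 10^-4)^2 × 1.41 × 10^-4 = 1.12 x 10^-11

Ksp = 1.12 x 10^-11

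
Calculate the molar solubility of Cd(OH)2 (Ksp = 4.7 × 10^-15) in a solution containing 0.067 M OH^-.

1.0 × 10^-12 M

Cd(OH)2(s) <=> Cd^2+ + 2 OH^-
Ksp = [Cd^2+][OH^-]^2
Let s = moles of Cd(OH)2 that dissolve per litre. [Cd^2+] = s, [OH^-] = 0.067 + 2s ≈ 0.067 (common-ion effect: OH^- is already 0.067 M).
Ksp ≈ s × (0.067)^2
s = 1.0 × 10^-12 M
Check: 2s = 2.1 × 10^-12 ≪ 0.067, so the approximation is valid.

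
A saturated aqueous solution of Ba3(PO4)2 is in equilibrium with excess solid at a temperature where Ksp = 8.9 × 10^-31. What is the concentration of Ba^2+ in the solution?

1.1e-6 M

Ba3(PO4)2(s) <=> 3 Ba^2+(aq) + 2 PO4^3-(aq)
Ksp = [Ba^2+]^3[PO4^3-]^2
Let s = molar solubility. Then [Ba^2+] = 3s and [PO4^3-] = 2s.
So Ksp = (3s)^3 × (2s)^2 = 108s^5
s = (8.9 × 10^-31 / 108)^(1/5) = 3.83 x 10^-7 M
[Ba^2+] = 3s = 1.1 x 10^-6 M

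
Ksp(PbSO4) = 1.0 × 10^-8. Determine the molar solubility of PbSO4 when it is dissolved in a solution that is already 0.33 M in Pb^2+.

PbSO4(s) ⇌ Pb^2+(aq) + SO4^2-(aq)
Ksp = [Pb^2+][SO4^2-]
Let s = moles of PbSO4 that dissolve per litre. [Pb^2+] = 0.33 + s ≈ 0.33, [SO4^2-] = s (common-ion effect: Pb^2+ is already 0.33 M).
Ksp ≈ 0.33 × s
s = 3.0 x 10^-8 M
Check: s = 3.0 × 10^-8 ≪ 0.33, so the approximation is valid.

3.0 × 10^-8 M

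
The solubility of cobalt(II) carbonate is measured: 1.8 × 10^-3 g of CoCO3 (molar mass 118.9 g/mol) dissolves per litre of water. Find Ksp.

Molar solubility s = (1.8 x 10^-3 g/L) / (118.9 g/mol) = 1.51 x 10^-5 M.
CoCO3(s) <=> Co^2+(aq) + CO3^2-(aq)
If s mol/L of CoCO3 dissolves, [Co^2+] = s and [CO3^2-] = s.
Ksp = [Co^2+][CO3^2-]
Ksp = (s)(s) = s^2
Ksp = (1.51 x 10^-5)^2 = 2.3 × 10^-10

Ksp = 2.3e-10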